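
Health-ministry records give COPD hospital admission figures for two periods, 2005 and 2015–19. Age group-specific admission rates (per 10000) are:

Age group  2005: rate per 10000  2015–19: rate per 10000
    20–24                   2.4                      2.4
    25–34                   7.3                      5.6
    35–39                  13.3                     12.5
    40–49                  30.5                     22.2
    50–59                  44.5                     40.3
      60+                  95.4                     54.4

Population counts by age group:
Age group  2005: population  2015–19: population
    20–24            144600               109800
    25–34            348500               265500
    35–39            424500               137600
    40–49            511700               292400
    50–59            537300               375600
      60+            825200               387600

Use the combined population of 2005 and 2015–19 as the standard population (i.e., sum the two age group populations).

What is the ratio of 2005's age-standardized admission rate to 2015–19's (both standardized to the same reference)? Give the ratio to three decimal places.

Combined standard total = 4360300; weights = 0.0583, 0.1408, 0.1289, 0.1844, 0.2094, 0.2781.
2005: 0.0583×2.4 + 0.1408×7.3 + 0.1289×13.3 + 0.1844×30.5 + 0.2094×44.5 + 0.2781×95.4 = 44.3591 per 10000.
2015–19: 0.0583×2.4 + 0.1408×5.6 + 0.1289×12.5 + 0.1844×22.2 + 0.2094×40.3 + 0.2781×54.4 = 30.2026 per 10000.
Ratio = 44.3591 ÷ 30.2026 = 1.46872.

1.469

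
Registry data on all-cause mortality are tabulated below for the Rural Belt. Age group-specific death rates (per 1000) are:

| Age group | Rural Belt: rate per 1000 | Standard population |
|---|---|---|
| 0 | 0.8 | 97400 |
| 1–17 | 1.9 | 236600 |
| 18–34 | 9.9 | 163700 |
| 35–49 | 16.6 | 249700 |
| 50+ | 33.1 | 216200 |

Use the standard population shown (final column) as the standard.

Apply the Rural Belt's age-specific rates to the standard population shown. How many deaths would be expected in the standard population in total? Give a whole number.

13449

Expected deaths = Σ (standard pop × age-specific rate ÷ 1000)
= 97400×0.8/1000 + 236600×1.9/1000 + 163700×9.9/1000 + 249700×16.6/1000 + 216200×33.1/1000
= 77.92 + 449.54 + 1620.63 + 4145.02 + 7156.22 = 13449.33.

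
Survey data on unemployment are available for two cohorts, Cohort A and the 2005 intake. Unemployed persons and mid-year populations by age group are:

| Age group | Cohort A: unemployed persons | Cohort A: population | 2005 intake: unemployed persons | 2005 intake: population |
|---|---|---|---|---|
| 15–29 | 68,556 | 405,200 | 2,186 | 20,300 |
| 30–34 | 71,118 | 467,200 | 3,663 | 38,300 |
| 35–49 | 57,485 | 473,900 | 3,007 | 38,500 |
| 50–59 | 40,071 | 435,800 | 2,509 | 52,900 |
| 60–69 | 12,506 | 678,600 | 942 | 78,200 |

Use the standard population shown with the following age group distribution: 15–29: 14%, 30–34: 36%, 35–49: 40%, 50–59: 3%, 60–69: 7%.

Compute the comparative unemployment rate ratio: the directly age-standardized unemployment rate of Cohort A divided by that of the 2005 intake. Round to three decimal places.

Age-specific rates per 1,000 for Cohort A: 169.191, 152.222, 121.302, 91.948, 18.429.
For the 2005 intake: 107.685, 95.640, 78.104, 47.429, 12.046.
Standard weights: 0.14, 0.36, 0.40, 0.03, 0.07.
Cohort A: 0.1400×169.191 + 0.3600×152.222 + 0.4000×121.302 + 0.0300×91.948 + 0.0700×18.429 = 131.0558 per 1,000.
The 2005 intake: 0.1400×107.685 + 0.3600×95.640 + 0.4000×78.104 + 0.0300×47.429 + 0.0700×12.046 = 83.0138 per 1,000.
Ratio = 131.0558 ÷ 83.0138 = 1.57872.

1.579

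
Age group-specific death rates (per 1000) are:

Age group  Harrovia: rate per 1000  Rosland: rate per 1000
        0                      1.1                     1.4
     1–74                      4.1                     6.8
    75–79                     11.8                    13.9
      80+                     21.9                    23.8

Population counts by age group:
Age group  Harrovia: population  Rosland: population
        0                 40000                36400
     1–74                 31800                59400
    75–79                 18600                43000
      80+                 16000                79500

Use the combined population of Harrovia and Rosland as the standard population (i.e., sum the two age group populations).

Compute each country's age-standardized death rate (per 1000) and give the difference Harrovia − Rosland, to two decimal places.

-1.79

Combined standard total = 324700; weights = 0.2353, 0.2809, 0.1897, 0.2941.
Harrovia: 0.2353×1.1 + 0.2809×4.1 + 0.1897×11.8 + 0.2941×21.9 = 10.0902 per 1000.
Rosland: 0.2353×1.4 + 0.2809×6.8 + 0.1897×13.9 + 0.2941×23.8 = 11.8764 per 1000.
Difference = 10.0902 − 11.8764 = -1.7862.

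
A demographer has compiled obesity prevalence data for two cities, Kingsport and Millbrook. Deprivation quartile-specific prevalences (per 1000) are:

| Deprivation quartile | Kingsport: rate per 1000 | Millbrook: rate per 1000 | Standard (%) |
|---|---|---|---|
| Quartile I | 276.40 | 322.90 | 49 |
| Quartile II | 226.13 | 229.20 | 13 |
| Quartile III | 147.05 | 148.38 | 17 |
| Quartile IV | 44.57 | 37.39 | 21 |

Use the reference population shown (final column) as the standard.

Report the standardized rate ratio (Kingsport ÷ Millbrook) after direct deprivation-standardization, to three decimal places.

Standard weights: 0.49, 0.13, 0.17, 0.21.
Kingsport: 0.4900×276.40 + 0.1300×226.13 + 0.1700×147.05 + 0.2100×44.57 = 199.1911 per 1000.
Millbrook: 0.4900×322.90 + 0.1300×229.20 + 0.1700×148.38 + 0.2100×37.39 = 221.0935 per 1000.
Ratio = 199.1911 ÷ 221.0935 = 0.90094.

0.901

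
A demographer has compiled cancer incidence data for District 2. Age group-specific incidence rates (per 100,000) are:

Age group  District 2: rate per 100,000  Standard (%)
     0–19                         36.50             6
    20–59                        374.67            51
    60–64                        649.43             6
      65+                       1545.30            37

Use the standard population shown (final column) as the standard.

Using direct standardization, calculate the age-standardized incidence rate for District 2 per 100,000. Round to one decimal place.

804.0

Standard weights: 0.06, 0.51, 0.06, 0.37.
Standardized rate: 0.0600×36.50 + 0.5100×374.67 + 0.0600×649.43 + 0.3700×1545.30 = 803.9985 per 100,000.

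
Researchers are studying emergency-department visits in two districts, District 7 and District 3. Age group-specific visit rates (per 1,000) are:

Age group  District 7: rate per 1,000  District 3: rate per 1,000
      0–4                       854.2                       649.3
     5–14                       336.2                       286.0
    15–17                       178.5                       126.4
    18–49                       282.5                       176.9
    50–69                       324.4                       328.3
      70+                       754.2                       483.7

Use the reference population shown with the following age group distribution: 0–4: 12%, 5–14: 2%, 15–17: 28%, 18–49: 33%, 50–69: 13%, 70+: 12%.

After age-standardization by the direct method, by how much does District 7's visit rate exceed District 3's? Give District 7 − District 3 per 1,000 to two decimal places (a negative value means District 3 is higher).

106.98

Standard weights: 0.12, 0.02, 0.28, 0.33, 0.13, 0.12.
District 7: 0.1200×854.2 + 0.0200×336.2 + 0.2800×178.5 + 0.3300×282.5 + 0.1300×324.4 + 0.1200×754.2 = 385.1090 per 1,000.
District 3: 0.1200×649.3 + 0.0200×286.0 + 0.2800×126.4 + 0.3300×176.9 + 0.1300×328.3 + 0.1200×483.7 = 278.1280 per 1,000.
Difference = 385.1090 − 278.1280 = 106.9810.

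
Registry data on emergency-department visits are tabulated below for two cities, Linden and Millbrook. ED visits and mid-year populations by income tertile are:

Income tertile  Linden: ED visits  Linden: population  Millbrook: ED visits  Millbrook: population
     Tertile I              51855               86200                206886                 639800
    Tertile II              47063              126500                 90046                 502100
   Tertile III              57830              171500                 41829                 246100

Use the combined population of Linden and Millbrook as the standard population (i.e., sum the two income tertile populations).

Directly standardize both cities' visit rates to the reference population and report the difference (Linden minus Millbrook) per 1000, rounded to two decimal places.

Income-specific rates per 1000 for Linden: 601.566, 372.040, 337.201.
For Millbrook: 323.360, 179.339, 169.967.
Combined standard total = 1772200; weights = 0.4097, 0.3547, 0.2356.
Linden: 0.4097×601.566 + 0.3547×372.040 + 0.2356×337.201 = 457.8582 per 1000.
Millbrook: 0.4097×323.360 + 0.3547×179.339 + 0.2356×169.967 = 236.1305 per 1000.
Difference = 457.8582 − 236.1305 = 221.7277.

221.73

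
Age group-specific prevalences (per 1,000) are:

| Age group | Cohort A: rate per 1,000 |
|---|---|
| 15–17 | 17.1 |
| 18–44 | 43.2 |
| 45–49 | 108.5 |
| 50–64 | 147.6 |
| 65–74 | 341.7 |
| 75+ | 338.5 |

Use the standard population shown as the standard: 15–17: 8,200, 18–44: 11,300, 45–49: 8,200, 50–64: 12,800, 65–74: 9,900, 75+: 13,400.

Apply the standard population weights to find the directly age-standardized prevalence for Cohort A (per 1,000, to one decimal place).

Standard total = 63,800; weights = 0.1285, 0.1771, 0.1285, 0.2006, 0.1552, 0.2100.
Standardized rate: 0.1285×17.1 + 0.1771×43.2 + 0.1285×108.5 + 0.2006×147.6 + 0.1552×341.7 + 0.2100×338.5 = 177.5249 per 1,000.

177.5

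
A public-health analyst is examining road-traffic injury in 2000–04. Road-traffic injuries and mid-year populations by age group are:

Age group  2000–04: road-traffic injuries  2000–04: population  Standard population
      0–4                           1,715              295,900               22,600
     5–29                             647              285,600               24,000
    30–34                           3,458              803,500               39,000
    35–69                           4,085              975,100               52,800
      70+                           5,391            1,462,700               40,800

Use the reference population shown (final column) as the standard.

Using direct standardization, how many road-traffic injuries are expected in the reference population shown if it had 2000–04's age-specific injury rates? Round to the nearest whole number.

725

Age-specific rates per 100,000 for 2000–04: 579.59, 226.54, 430.37, 418.93, 368.56.
Expected road-traffic injuries = Σ (standard pop × age-specific rate ÷ 100,000)
= 22,600×579.59/100,000 + 24,000×226.54/100,000 + 39,000×430.37/100,000 + 52,800×418.93/100,000 + 40,800×368.56/100,000
= 130.99 + 54.37 + 167.84 + 221.20 + 150.37 = 724.77.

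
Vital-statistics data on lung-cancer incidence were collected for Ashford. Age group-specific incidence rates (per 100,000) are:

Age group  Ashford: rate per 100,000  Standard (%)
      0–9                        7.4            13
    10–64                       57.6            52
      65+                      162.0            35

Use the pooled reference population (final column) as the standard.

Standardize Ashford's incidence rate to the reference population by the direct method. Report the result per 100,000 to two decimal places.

Standard weights: 0.13, 0.52, 0.35.
Standardized rate: 0.1300×7.4 + 0.5200×57.6 + 0.3500×162.0 = 87.6140 per 100,000.

87.61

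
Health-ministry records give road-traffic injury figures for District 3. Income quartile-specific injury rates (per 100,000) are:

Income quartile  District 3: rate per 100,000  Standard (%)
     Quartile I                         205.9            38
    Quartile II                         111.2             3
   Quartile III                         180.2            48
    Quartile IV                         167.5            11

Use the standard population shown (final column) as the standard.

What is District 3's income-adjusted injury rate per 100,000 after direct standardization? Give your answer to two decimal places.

186.50

Standard weights: 0.38, 0.03, 0.48, 0.11.
Standardized rate: 0.3800×205.9 + 0.0300×111.2 + 0.4800×180.2 + 0.1100×167.5 = 186.4990 per 100,000.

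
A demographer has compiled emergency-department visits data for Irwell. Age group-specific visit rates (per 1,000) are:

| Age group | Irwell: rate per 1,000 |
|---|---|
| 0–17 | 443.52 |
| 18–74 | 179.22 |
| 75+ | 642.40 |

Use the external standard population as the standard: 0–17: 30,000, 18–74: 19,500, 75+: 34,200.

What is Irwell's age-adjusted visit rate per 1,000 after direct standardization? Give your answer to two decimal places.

463.21

Standard total = 83,700; weights = 0.3584, 0.2330, 0.4086.
Standardized rate: 0.3584×443.52 + 0.2330×179.22 + 0.4086×642.40 = 463.2075 per 1,000.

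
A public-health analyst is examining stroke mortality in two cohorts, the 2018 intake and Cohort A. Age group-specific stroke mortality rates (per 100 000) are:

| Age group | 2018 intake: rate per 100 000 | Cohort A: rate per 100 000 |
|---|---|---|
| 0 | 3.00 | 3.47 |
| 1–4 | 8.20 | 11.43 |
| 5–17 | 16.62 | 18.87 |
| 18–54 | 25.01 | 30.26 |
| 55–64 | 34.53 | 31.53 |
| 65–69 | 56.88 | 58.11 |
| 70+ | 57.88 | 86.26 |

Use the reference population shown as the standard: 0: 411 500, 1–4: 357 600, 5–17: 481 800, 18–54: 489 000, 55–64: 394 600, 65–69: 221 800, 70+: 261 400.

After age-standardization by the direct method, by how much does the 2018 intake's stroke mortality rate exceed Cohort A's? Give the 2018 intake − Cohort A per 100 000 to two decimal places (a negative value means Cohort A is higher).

Standard total = 2 617 700; weights = 0.1572, 0.1366, 0.1841, 0.1868, 0.1507, 0.0847, 0.0999.
The 2018 intake: 0.1572×3.00 + 0.1366×8.20 + 0.1841×16.62 + 0.1868×25.01 + 0.1507×34.53 + 0.0847×56.88 + 0.0999×57.88 = 25.1272 per 100 000.
Cohort A: 0.1572×3.47 + 0.1366×11.43 + 0.1841×18.87 + 0.1868×30.26 + 0.1507×31.53 + 0.0847×58.11 + 0.0999×86.26 = 29.5232 per 100 000.
Difference = 25.1272 − 29.5232 = -4.3960.

-4.40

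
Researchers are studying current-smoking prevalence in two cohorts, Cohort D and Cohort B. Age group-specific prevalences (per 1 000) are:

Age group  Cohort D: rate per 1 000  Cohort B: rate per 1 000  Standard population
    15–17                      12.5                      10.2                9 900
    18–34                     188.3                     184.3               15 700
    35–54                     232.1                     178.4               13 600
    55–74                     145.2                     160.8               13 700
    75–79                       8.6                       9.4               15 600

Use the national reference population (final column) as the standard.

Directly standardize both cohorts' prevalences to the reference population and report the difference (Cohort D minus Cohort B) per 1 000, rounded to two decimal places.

8.61

Standard total = 68 500; weights = 0.1445, 0.2292, 0.1985, 0.2000, 0.2277.
Cohort D: 0.1445×12.5 + 0.2292×188.3 + 0.1985×232.1 + 0.2000×145.2 + 0.2277×8.6 = 122.0441 per 1 000.
Cohort B: 0.1445×10.2 + 0.2292×184.3 + 0.1985×178.4 + 0.2000×160.8 + 0.2277×9.4 = 113.4355 per 1 000.
Difference = 122.0441 − 113.4355 = 8.6086.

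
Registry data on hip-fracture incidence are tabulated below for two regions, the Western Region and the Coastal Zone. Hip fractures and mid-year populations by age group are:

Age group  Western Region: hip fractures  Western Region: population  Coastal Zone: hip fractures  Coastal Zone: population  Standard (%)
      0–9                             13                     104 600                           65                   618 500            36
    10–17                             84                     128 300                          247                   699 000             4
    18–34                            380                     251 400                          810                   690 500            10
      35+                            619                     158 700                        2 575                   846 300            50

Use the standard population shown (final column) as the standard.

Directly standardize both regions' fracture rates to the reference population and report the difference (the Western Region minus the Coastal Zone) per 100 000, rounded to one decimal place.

48.2

Age-specific rates per 100 000 for the Western Region: 12.43, 65.47, 151.15, 390.04.
For the Coastal Zone: 10.51, 35.34, 117.31, 304.27.
Standard weights: 0.36, 0.04, 0.10, 0.50.
The Western Region: 0.3600×12.43 + 0.0400×65.47 + 0.1000×151.15 + 0.5000×390.04 = 217.2305 per 100 000.
The Coastal Zone: 0.3600×10.51 + 0.0400×35.34 + 0.1000×117.31 + 0.5000×304.27 = 169.0602 per 100 000.
Difference = 217.2305 − 169.0602 = 48.1702.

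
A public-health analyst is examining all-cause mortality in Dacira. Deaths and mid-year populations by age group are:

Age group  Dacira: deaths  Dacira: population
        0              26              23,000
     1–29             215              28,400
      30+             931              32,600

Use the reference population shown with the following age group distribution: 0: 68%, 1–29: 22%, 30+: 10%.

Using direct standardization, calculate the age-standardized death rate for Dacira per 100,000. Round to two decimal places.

529.00

Age-specific rates per 100,000 for Dacira: 113.04, 757.04, 2855.83.
Standard weights: 0.68, 0.22, 0.10.
Standardized rate: 0.6800×113.04 + 0.2200×757.04 + 0.1000×2855.83 = 529.0017 per 100,000.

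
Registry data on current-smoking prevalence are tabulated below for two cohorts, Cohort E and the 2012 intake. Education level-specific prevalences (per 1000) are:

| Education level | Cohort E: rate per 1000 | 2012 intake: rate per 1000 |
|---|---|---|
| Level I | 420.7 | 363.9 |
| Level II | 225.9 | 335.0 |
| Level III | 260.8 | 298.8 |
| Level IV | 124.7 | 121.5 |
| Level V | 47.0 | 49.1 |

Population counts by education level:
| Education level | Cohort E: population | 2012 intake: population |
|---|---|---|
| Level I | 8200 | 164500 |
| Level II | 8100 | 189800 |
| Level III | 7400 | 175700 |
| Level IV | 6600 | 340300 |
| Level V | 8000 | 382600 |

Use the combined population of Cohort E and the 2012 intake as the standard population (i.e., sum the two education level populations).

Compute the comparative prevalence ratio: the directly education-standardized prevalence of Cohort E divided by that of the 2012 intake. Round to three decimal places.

0.925

Combined standard total = 1291200; weights = 0.1338, 0.1533, 0.1418, 0.2687, 0.3025.
Cohort E: 0.1338×420.7 + 0.1533×225.9 + 0.1418×260.8 + 0.2687×124.7 + 0.3025×47.0 = 175.5960 per 1000.
The 2012 intake: 0.1338×363.9 + 0.1533×335.0 + 0.1418×298.8 + 0.2687×121.5 + 0.3025×49.1 = 189.8847 per 1000.
Ratio = 175.5960 ÷ 189.8847 = 0.92475.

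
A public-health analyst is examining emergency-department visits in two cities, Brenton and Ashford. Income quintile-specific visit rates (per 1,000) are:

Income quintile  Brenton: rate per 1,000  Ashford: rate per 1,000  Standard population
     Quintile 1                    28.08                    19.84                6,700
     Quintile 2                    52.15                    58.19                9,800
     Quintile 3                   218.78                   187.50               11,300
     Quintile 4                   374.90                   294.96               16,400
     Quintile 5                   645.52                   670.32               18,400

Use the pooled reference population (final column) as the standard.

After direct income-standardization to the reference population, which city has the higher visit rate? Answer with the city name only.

Standard total = 62,600; weights = 0.1070, 0.1565, 0.1805, 0.2620, 0.2939.
Brenton: 0.1070×28.08 + 0.1565×52.15 + 0.1805×218.78 + 0.2620×374.90 + 0.2939×645.52 = 338.6158 per 1,000.
Ashford: 0.1070×19.84 + 0.1565×58.19 + 0.1805×187.50 + 0.2620×294.96 + 0.2939×670.32 = 319.3797 per 1,000.

Brenton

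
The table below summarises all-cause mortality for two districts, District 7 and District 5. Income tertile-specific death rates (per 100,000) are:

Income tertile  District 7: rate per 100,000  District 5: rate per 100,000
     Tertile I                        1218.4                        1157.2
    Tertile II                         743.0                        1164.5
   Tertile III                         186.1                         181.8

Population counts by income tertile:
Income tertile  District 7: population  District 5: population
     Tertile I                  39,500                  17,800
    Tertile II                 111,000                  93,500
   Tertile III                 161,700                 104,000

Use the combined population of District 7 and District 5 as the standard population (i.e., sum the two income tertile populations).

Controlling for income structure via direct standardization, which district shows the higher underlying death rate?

District 5

Combined standard total = 527,500; weights = 0.1086, 0.3877, 0.5037.
District 7: 0.1086×1218.4 + 0.3877×743.0 + 0.5037×186.1 = 514.1319 per 100,000.
District 5: 0.1086×1157.2 + 0.3877×1164.5 + 0.5037×181.8 = 668.7243 per 100,000.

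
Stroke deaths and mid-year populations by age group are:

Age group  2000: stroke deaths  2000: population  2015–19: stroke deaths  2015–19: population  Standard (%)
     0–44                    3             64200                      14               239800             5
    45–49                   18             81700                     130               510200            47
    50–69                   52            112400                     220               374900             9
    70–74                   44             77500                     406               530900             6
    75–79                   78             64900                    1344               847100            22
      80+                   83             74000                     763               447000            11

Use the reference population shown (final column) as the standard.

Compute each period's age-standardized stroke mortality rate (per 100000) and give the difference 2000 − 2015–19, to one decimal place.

-18.9

Age-specific rates per 100000 for 2000: 4.67, 22.03, 46.26, 56.77, 120.18, 112.16.
For 2015–19: 5.84, 25.48, 58.68, 76.47, 158.66, 170.69.
Standard weights: 0.05, 0.47, 0.09, 0.06, 0.22, 0.11.
2000: 0.0500×4.67 + 0.4700×22.03 + 0.0900×46.26 + 0.0600×56.77 + 0.2200×120.18 + 0.1100×112.16 = 56.9373 per 100000.
2015–19: 0.0500×5.84 + 0.4700×25.48 + 0.0900×58.68 + 0.0600×76.47 + 0.2200×158.66 + 0.1100×170.69 = 75.8187 per 100000.
Difference = 56.9373 − 75.8187 = -18.8814.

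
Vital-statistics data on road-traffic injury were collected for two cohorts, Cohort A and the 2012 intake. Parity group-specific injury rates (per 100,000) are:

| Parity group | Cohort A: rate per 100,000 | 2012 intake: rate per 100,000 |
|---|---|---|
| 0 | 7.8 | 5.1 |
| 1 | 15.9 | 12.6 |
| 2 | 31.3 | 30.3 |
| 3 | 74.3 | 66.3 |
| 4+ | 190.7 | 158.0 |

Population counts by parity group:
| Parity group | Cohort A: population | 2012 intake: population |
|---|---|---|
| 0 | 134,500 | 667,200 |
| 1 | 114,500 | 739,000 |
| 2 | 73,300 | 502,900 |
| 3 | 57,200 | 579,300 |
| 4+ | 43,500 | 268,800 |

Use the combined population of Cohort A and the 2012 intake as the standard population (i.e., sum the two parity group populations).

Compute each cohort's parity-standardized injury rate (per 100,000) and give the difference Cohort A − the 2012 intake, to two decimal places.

Combined standard total = 3,180,200; weights = 0.2521, 0.2684, 0.1812, 0.2001, 0.0982.
Cohort A: 0.2521×7.8 + 0.2684×15.9 + 0.1812×31.3 + 0.2001×74.3 + 0.0982×190.7 = 45.5023 per 100,000.
The 2012 intake: 0.2521×5.1 + 0.2684×12.6 + 0.1812×30.3 + 0.2001×66.3 + 0.0982×158.0 = 38.9425 per 100,000.
Difference = 45.5023 − 38.9425 = 6.5598.

6.56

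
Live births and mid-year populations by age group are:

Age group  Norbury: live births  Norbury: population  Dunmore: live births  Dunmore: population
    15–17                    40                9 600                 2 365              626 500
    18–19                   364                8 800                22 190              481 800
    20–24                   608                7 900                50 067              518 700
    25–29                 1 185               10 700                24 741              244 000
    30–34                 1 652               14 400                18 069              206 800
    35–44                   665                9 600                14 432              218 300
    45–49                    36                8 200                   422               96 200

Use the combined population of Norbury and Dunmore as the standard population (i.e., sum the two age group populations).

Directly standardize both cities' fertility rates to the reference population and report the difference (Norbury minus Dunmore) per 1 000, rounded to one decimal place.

-1.3

Age-specific rates per 1 000 for Norbury: 4.167, 41.364, 76.962, 110.748, 114.722, 69.271, 4.390.
For Dunmore: 3.775, 46.056, 96.524, 101.398, 87.374, 66.111, 4.387.
Combined standard total = 2 461 500; weights = 0.2584, 0.1993, 0.2139, 0.1035, 0.0899, 0.0926, 0.0424.
Norbury: 0.2584×4.167 + 0.1993×41.364 + 0.2139×76.962 + 0.1035×110.748 + 0.0899×114.722 + 0.0926×69.271 + 0.0424×4.390 = 54.1543 per 1 000.
Dunmore: 0.2584×3.775 + 0.1993×46.056 + 0.2139×96.524 + 0.1035×101.398 + 0.0899×87.374 + 0.0926×66.111 + 0.0424×4.387 = 55.4556 per 1 000.
Difference = 54.1543 − 55.4556 = -1.3013.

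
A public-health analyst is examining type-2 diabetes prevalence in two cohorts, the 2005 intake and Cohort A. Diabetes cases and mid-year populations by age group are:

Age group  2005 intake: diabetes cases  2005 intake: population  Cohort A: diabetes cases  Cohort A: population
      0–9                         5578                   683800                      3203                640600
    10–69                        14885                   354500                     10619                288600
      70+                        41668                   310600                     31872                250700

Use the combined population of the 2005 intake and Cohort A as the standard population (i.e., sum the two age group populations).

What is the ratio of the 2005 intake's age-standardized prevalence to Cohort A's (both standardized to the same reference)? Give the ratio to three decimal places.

Age-specific rates per 1000 for the 2005 intake: 8.157, 41.989, 134.153.
For Cohort A: 5.000, 36.795, 127.132.
Combined standard total = 2528800; weights = 0.5237, 0.2543, 0.2220.
The 2005 intake: 0.5237×8.157 + 0.2543×41.989 + 0.2220×134.153 = 44.7274 per 1000.
Cohort A: 0.5237×5.000 + 0.2543×36.795 + 0.2220×127.132 = 40.1946 per 1000.
Ratio = 44.7274 ÷ 40.1946 = 1.11277.

1.113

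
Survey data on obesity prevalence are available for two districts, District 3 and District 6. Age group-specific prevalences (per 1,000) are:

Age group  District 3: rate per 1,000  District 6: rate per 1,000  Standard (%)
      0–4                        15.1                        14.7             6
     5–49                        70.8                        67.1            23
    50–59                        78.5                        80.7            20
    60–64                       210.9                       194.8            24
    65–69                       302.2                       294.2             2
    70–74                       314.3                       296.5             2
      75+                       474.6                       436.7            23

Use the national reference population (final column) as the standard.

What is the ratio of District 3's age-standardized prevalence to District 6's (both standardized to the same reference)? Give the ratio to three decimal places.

1.071

Standard weights: 0.06, 0.23, 0.20, 0.24, 0.02, 0.02, 0.23.
District 3: 0.0600×15.1 + 0.2300×70.8 + 0.2000×78.5 + 0.2400×210.9 + 0.0200×302.2 + 0.0200×314.3 + 0.2300×474.6 = 204.9940 per 1,000.
District 6: 0.0600×14.7 + 0.2300×67.1 + 0.2000×80.7 + 0.2400×194.8 + 0.0200×294.2 + 0.0200×296.5 + 0.2300×436.7 = 191.4620 per 1,000.
Ratio = 204.9940 ÷ 191.4620 = 1.07068.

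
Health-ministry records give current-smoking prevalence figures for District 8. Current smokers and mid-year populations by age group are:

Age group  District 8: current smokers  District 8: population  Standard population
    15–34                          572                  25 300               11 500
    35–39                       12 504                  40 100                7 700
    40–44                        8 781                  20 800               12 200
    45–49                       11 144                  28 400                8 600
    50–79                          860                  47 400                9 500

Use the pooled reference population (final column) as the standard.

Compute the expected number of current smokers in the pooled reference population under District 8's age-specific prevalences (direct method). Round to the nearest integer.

Age-specific rates per 1 000 for District 8: 22.609, 311.820, 422.163, 392.394, 18.143.
Expected current smokers = Σ (standard pop × age-specific rate ÷ 1 000)
= 11 500×22.609/1 000 + 7 700×311.820/1 000 + 12 200×422.163/1 000 + 8 600×392.394/1 000 + 9 500×18.143/1 000
= 260.00 + 2401.02 + 5150.39 + 3374.59 + 172.36 = 11358.37.

11358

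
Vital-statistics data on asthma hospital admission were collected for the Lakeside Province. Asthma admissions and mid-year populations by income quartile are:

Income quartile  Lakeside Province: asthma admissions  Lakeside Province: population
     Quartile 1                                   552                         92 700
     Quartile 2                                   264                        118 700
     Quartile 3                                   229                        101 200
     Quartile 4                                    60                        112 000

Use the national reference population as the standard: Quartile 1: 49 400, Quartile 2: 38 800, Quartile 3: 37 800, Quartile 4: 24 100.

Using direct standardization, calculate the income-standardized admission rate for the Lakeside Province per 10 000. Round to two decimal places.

31.91

Income-specific rates per 10 000 for the Lakeside Province: 59.55, 22.24, 22.63, 5.36.
Standard total = 150 100; weights = 0.3291, 0.2585, 0.2518, 0.1606.
Standardized rate: 0.3291×59.55 + 0.2585×22.24 + 0.2518×22.63 + 0.1606×5.36 = 31.9056 per 10 000.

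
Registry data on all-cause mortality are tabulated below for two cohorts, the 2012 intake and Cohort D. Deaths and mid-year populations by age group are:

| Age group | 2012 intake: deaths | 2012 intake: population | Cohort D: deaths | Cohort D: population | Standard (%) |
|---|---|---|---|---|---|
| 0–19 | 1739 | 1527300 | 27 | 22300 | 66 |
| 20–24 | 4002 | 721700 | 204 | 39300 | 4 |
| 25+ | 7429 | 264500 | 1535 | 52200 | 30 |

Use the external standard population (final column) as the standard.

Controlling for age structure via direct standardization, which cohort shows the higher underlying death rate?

Cohort D

Age-specific rates per 1000 for the 2012 intake: 1.139, 5.545, 28.087.
For Cohort D: 1.211, 5.191, 29.406.
Standard weights: 0.66, 0.04, 0.30.
The 2012 intake: 0.6600×1.139 + 0.0400×5.545 + 0.3000×28.087 = 9.3994 per 1000.
Cohort D: 0.6600×1.211 + 0.0400×5.191 + 0.3000×29.406 = 9.8286 per 1000.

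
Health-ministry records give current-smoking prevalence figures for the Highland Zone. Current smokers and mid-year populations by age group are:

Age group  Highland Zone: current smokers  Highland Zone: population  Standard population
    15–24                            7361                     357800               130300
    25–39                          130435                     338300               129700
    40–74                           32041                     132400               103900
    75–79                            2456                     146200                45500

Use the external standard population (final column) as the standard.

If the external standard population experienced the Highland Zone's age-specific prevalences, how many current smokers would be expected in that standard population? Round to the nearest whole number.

Age-specific rates per 1000 for the Highland Zone: 20.573, 385.560, 242.002, 16.799.
Expected current smokers = Σ (standard pop × age-specific rate ÷ 1000)
= 130300×20.573/1000 + 129700×385.560/1000 + 103900×242.002/1000 + 45500×16.799/1000
= 2680.65 + 50007.15 + 25143.96 + 764.35 = 78596.11.

78596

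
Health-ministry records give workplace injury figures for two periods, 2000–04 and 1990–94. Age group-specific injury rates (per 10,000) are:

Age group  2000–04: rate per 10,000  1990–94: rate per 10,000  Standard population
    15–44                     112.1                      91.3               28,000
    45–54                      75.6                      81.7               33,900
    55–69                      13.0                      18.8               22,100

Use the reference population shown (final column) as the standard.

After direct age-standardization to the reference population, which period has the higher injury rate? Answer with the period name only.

Standard total = 84,000; weights = 0.3333, 0.4036, 0.2631.
2000–04: 0.3333×112.1 + 0.4036×75.6 + 0.2631×13.0 = 71.2969 per 10,000.
1990–94: 0.3333×91.3 + 0.4036×81.7 + 0.2631×18.8 = 68.3513 per 10,000.

2000–04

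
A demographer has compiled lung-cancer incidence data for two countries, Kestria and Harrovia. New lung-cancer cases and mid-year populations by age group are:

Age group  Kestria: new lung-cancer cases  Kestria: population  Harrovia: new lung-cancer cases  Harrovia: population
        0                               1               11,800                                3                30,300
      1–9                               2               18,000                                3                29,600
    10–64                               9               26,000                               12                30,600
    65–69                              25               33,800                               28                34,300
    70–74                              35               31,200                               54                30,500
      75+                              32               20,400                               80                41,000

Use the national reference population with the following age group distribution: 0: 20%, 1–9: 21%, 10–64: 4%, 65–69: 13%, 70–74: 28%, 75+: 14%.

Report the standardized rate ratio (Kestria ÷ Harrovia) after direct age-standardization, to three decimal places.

Age-specific rates per 100,000 for Kestria: 8.47, 11.11, 34.62, 73.96, 112.18, 156.86.
For Harrovia: 9.90, 10.14, 39.22, 81.63, 177.05, 195.12.
Standard weights: 0.20, 0.21, 0.04, 0.13, 0.28, 0.14.
Kestria: 0.2000×8.47 + 0.2100×11.11 + 0.0400×34.62 + 0.1300×73.96 + 0.2800×112.18 + 0.1400×156.86 = 68.3993 per 100,000.
Harrovia: 0.2000×9.90 + 0.2100×10.14 + 0.0400×39.22 + 0.1300×81.63 + 0.2800×177.05 + 0.1400×195.12 = 93.1803 per 100,000.
Ratio = 68.3993 ÷ 93.1803 = 0.73405.

0.734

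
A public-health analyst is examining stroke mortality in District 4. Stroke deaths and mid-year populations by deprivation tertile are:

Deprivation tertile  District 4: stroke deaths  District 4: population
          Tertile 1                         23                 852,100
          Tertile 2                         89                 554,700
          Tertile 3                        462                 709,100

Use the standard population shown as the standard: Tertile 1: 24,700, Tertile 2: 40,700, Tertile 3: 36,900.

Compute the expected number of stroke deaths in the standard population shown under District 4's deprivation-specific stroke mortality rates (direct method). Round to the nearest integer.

31

Deprivation-specific rates per 100,000 for District 4: 2.70, 16.04, 65.15.
Expected stroke deaths = Σ (standard pop × deprivation-specific rate ÷ 100,000)
= 24,700×2.70/100,000 + 40,700×16.04/100,000 + 36,900×65.15/100,000
= 0.67 + 6.53 + 24.04 = 31.24.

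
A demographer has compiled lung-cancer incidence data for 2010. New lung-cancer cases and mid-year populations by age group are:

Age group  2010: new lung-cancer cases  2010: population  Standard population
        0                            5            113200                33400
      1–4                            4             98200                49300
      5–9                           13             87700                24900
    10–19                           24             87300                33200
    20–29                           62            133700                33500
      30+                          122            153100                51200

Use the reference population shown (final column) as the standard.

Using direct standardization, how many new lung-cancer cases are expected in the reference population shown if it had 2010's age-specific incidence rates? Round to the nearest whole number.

73

Age-specific rates per 100000 for 2010: 4.42, 4.07, 14.82, 27.49, 46.37, 79.69.
Expected new lung-cancer cases = Σ (standard pop × age-specific rate ÷ 100000)
= 33400×4.42/100000 + 49300×4.07/100000 + 24900×14.82/100000 + 33200×27.49/100000 + 33500×46.37/100000 + 51200×79.69/100000
= 1.48 + 2.01 + 3.69 + 9.13 + 15.53 + 40.80 = 72.64.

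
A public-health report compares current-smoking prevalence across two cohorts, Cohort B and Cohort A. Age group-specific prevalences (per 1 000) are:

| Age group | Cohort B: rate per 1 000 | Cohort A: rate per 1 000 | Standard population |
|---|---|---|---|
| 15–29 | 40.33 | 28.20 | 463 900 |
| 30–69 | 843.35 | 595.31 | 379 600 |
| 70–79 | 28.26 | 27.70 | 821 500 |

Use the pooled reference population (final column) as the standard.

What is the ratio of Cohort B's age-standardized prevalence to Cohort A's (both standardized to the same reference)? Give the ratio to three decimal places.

1.383

Standard total = 1 665 000; weights = 0.2786, 0.2280, 0.4934.
Cohort B: 0.2786×40.33 + 0.2280×843.35 + 0.4934×28.26 = 217.4537 per 1 000.
Cohort A: 0.2786×28.20 + 0.2280×595.31 + 0.4934×27.70 = 157.2476 per 1 000.
Ratio = 217.4537 ÷ 157.2476 = 1.38287.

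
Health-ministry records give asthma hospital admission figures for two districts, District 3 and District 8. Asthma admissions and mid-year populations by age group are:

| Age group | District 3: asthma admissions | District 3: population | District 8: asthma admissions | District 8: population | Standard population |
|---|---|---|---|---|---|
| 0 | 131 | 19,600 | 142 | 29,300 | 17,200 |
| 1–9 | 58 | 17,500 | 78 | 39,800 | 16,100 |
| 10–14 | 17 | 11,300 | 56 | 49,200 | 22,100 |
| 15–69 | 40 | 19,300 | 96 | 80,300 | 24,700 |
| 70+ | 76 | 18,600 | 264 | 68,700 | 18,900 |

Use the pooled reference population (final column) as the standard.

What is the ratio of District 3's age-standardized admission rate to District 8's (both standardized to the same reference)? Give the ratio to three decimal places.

Age-specific rates per 10,000 for District 3: 66.84, 33.14, 15.04, 20.73, 40.86.
For District 8: 48.46, 19.60, 11.38, 11.96, 38.43.
Standard total = 99,000; weights = 0.1737, 0.1626, 0.2232, 0.2495, 0.1909.
District 3: 0.1737×66.84 + 0.1626×33.14 + 0.2232×15.04 + 0.2495×20.73 + 0.1909×40.86 = 33.3318 per 10,000.
District 8: 0.1737×48.46 + 0.1626×19.60 + 0.2232×11.38 + 0.2495×11.96 + 0.1909×38.43 = 24.4670 per 10,000.
Ratio = 33.3318 ÷ 24.4670 = 1.36231.

1.362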